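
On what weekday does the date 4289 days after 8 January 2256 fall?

Sunday

Jan 8, 2256 is a Tuesday.
4289 mod 7 = 5, so 4289 days after a Tuesday is Tuesday + 5 = Sunday.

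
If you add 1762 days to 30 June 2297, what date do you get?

April 28, 2302

+365 (one year) → Jun 30, 2298 (1397 left).
+365 (one year) → Jun 30, 2299 (1032 left).
+365 (one year) → Jun 30, 2300 (667 left).
+365 (one year) → Jun 30, 2301 (302 left).
Jun has 30 days: +1 → Jul 1, 2301 (301 left).
Jul has 31 days: +31 → Aug 1, 2301 (270 left).
Aug has 31 days: +31 → Sep 1, 2301 (239 left).
Sep has 30 days: +30 → Oct 1, 2301 (209 left).
Oct has 31 days: +31 → Nov 1, 2301 (178 left).
Nov has 30 days: +30 → Dec 1, 2301 (148 left).
Dec has 31 days: +31 → Jan 1, 2302 (117 left).
Jan has 31 days: +31 → Feb 1, 2302 (86 left).
Feb has 28 days: +28 → Mar 1, 2302 (58 left).
Mar has 31 days: +31 → Apr 1, 2302 (27 left).
+27 → Apr 28, 2302.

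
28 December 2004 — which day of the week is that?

Tuesday

January 1, 2004 is a Thursday.
Jan 1, 2004 → Feb 1, 2004: 31 days (January has 31).
Feb 1, 2004 → Mar 1, 2004: 29 days (February has 29).
Mar 1, 2004 → Apr 1, 2004: 31 days (March has 31).
Apr 1, 2004 → May 1, 2004: 30 days (April has 30).
May 1, 2004 → Jun 1, 2004: 31 days (May has 31).
Jun 1, 2004 → Jul 1, 2004: 30 days (June has 30).
Jul 1, 2004 → Aug 1, 2004: 31 days (July has 31).
Aug 1, 2004 → Sep 1, 2004: 31 days (August has 31).
Sep 1, 2004 → Oct 1, 2004: 30 days (September has 30).
Oct 1, 2004 → Nov 1, 2004: 31 days (October has 31).
Nov 1, 2004 → Dec 1, 2004: 30 days (November has 30).
Dec 1, 2004 → Dec 28, 2004: 27 days.
Total: 362 days.
362 mod 7 = 5, so Thursday + 5 = Tuesday.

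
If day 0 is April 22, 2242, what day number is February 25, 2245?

1040

Apr 22, 2242 → Apr 22, 2243: 365 days.
Apr 22, 2243 → Apr 22, 2244: 366 days (Feb 29, 2244 is in that span).
Apr 22, 2244 → May 22, 2244: 30 days (April has 30).
May 22, 2244 → Jun 22, 2244: 31 days (May has 31).
Jun 22, 2244 → Jul 22, 2244: 30 days (June has 30).
Jul 22, 2244 → Aug 22, 2244: 31 days (July has 31).
Aug 22, 2244 → Sep 22, 2244: 31 days (August has 31).
Sep 22, 2244 → Oct 22, 2244: 30 days (September has 30).
Oct 22, 2244 → Nov 22, 2244: 31 days (October has 31).
Nov 22, 2244 → Dec 22, 2244: 30 days (November has 30).
Dec 22, 2244 → Jan 22, 2245: 31 days (December has 31).
Jan 22, 2245 → Feb 22, 2245: 31 days (January has 31).
Feb 22, 2245 → Feb 25, 2245: 3 days.
Total: 1040 days.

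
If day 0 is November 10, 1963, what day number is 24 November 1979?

5858

Nov 10, 1963 → Nov 10, 1964: 366 days (Feb 29, 1964 is in that span).
Nov 10, 1964 → Nov 10, 1965: 365 days.
Nov 10, 1965 → Nov 10, 1966: 365 days.
Nov 10, 1966 → Nov 10, 1967: 365 days.
Nov 10, 1967 → Nov 10, 1968: 366 days (Feb 29, 1968 is in that span).
Nov 10, 1968 → Nov 10, 1969: 365 days.
Nov 10, 1969 → Nov 10, 1970: 365 days.
Nov 10, 1970 → Nov 10, 1971: 365 days.
Nov 10, 1971 → Nov 10, 1972: 366 days (Feb 29, 1972 is in that span).
Nov 10, 1972 → Nov 10, 1973: 365 days.
Nov 10, 1973 → Nov 10, 1974: 365 days.
Nov 10, 1974 → Nov 10, 1975: 365 days.
Nov 10, 1975 → Nov 10, 1976: 366 days (Feb 29, 1976 is in that span).
Nov 10, 1976 → Nov 10, 1977: 365 days.
Nov 10, 1977 → Nov 10, 1978: 365 days.
Nov 10, 1978 → Dec 10, 1978: 30 days (November has 30).
Dec 10, 1978 → Jan 10, 1979: 31 days (December has 31).
Jan 10, 1979 → Feb 10, 1979: 31 days (January has 31).
Feb 10, 1979 → Mar 10, 1979: 28 days (February has 28).
Mar 10, 1979 → Apr 10, 1979: 31 days (March has 31).
Apr 10, 1979 → May 10, 1979: 30 days (April has 30).
May 10, 1979 → Jun 10, 1979: 31 days (May has 31).
Jun 10, 1979 → Jul 10, 1979: 30 days (June has 30).
Jul 10, 1979 → Aug 10, 1979: 31 days (July has 31).
Aug 10, 1979 → Sep 10, 1979: 31 days (August has 31).
Sep 10, 1979 → Oct 10, 1979: 30 days (September has 30).
Oct 10, 1979 → Nov 10, 1979: 31 days (October has 31).
Nov 10, 1979 → Nov 24, 1979: 14 days.
Total: 5858 days.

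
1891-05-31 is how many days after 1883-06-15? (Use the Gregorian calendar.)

Jun 15, 1883 → Jun 15, 1884: 366 days (Feb 29, 1884 is in that span).
Jun 15, 1884 → Jun 15, 1885: 365 days.
Jun 15, 1885 → Jun 15, 1886: 365 days.
Jun 15, 1886 → Jun 15, 1887: 365 days.
Jun 15, 1887 → Jun 15, 1888: 366 days (Feb 29, 1888 is in that span).
Jun 15, 1888 → Jun 15, 1889: 365 days.
Jun 15, 1889 → Jun 15, 1890: 365 days.
Jun 15, 1890 → Jul 15, 1890: 30 days (June has 30).
Jul 15, 1890 → Aug 15, 1890: 31 days (July has 31).
Aug 15, 1890 → Sep 15, 1890: 31 days (August has 31).
Sep 15, 1890 → Oct 15, 1890: 30 days (September has 30).
Oct 15, 1890 → Nov 15, 1890: 31 days (October has 31).
Nov 15, 1890 → Dec 15, 1890: 30 days (November has 30).
Dec 15, 1890 → Jan 15, 1891: 31 days (December has 31).
Jan 15, 1891 → Feb 15, 1891: 31 days (January has 31).
Feb 15, 1891 → Mar 15, 1891: 28 days (February has 28).
Mar 15, 1891 → Apr 15, 1891: 31 days (March has 31).
Apr 15, 1891 → May 15, 1891: 30 days (April has 30).
May 15, 1891 → May 31, 1891: 16 days.
Total: 2907 days.

2907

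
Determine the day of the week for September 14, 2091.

Doomsday rule: the anchor day for the 2000s is Tuesday. For year 91: 91÷12 = 7 r 7, and 7÷4 = 1, so 7+7+1 = 15.
Tuesday + 15 ≡ Wednesday — that's 2091's doomsday.
In September the doomsday date is Sep 5.
Sep 14 is 9 days after Sep 5; 9 mod 7 = 2, so Wednesday + 2 = Friday.

Friday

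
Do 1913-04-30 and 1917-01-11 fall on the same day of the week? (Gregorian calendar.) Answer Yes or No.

From Apr 30, 1913 to Jan 11, 1917 is 1352 days.
1352 mod 7 = 1, so they are different weekdays.
(Apr 30, 1913 is a Wednesday; Jan 11, 1917 is a Thursday.)

No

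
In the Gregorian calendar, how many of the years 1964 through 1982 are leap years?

Multiples of 4 in [1964,1982]: 5.
Of those, multiples of 100: 0 (not leap unless ÷400).
Multiples of 400: 0.
Leap years = 5 − 0 + 0 = 5.

5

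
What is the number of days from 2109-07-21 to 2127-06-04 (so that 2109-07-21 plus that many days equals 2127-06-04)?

Jul 21, 2109 → Jul 21, 2110: 365 days.
Jul 21, 2110 → Jul 21, 2111: 365 days.
Jul 21, 2111 → Jul 21, 2112: 366 days (Feb 29, 2112 is in that span).
Jul 21, 2112 → Jul 21, 2113: 365 days.
Jul 21, 2113 → Jul 21, 2114: 365 days.
Jul 21, 2114 → Jul 21, 2115: 365 days.
Jul 21, 2115 → Jul 21, 2116: 366 days (Feb 29, 2116 is in that span).
Jul 21, 2116 → Jul 21, 2117: 365 days.
Jul 21, 2117 → Jul 21, 2118: 365 days.
Jul 21, 2118 → Jul 21, 2119: 365 days.
Jul 21, 2119 → Jul 21, 2120: 366 days (Feb 29, 2120 is in that span).
Jul 21, 2120 → Jul 21, 2121: 365 days.
Jul 21, 2121 → Jul 21, 2122: 365 days.
Jul 21, 2122 → Jul 21, 2123: 365 days.
Jul 21, 2123 → Jul 21, 2124: 366 days (Feb 29, 2124 is in that span).
Jul 21, 2124 → Jul 21, 2125: 365 days.
Jul 21, 2125 → Jul 21, 2126: 365 days.
Jul 21, 2126 → Aug 21, 2126: 31 days (July has 31).
Aug 21, 2126 → Sep 21, 2126: 31 days (August has 31).
Sep 21, 2126 → Oct 21, 2126: 30 days (September has 30).
Oct 21, 2126 → Nov 21, 2126: 31 days (October has 31).
Nov 21, 2126 → Dec 21, 2126: 30 days (November has 30).
Dec 21, 2126 → Jan 21, 2127: 31 days (December has 31).
Jan 21, 2127 → Feb 21, 2127: 31 days (January has 31).
Feb 21, 2127 → Mar 21, 2127: 28 days (February has 28).
Mar 21, 2127 → Apr 21, 2127: 31 days (March has 31).
Apr 21, 2127 → May 21, 2127: 30 days (April has 30).
May 21, 2127 → Jun 4, 2127: 14 days.
Total: 6527 days.

6527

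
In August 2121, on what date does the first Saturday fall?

August 1, 2121 is a Friday.
The first Saturday is therefore August 2 (1 days later).

August 2, 2121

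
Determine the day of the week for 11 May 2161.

January 1, 2161 is a Thursday.
Jan 1, 2161 → Feb 1, 2161: 31 days (January has 31).
Feb 1, 2161 → Mar 1, 2161: 28 days (February has 28).
Mar 1, 2161 → Apr 1, 2161: 31 days (March has 31).
Apr 1, 2161 → May 1, 2161: 30 days (April has 30).
May 1, 2161 → May 11, 2161: 10 days.
Total: 130 days.
130 mod 7 = 4, so Thursday + 4 = Monday.

Monday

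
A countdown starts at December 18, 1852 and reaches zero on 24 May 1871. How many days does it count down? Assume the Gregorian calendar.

6731

Dec 18, 1852 → Dec 18, 1853: 365 days.
Dec 18, 1853 → Dec 18, 1854: 365 days.
Dec 18, 1854 → Dec 18, 1855: 365 days.
Dec 18, 1855 → Dec 18, 1856: 366 days (Feb 29, 1856 is in that span).
Dec 18, 1856 → Dec 18, 1857: 365 days.
Dec 18, 1857 → Dec 18, 1858: 365 days.
Dec 18, 1858 → Dec 18, 1859: 365 days.
Dec 18, 1859 → Dec 18, 1860: 366 days (Feb 29, 1860 is in that span).
Dec 18, 1860 → Dec 18, 1861: 365 days.
Dec 18, 1861 → Dec 18, 1862: 365 days.
Dec 18, 1862 → Dec 18, 1863: 365 days.
Dec 18, 1863 → Dec 18, 1864: 366 days (Feb 29, 1864 is in that span).
Dec 18, 1864 → Dec 18, 1865: 365 days.
Dec 18, 1865 → Dec 18, 1866: 365 days.
Dec 18, 1866 → Dec 18, 1867: 365 days.
Dec 18, 1867 → Dec 18, 1868: 366 days (Feb 29, 1868 is in that span).
Dec 18, 1868 → Dec 18, 1869: 365 days.
Dec 18, 1869 → Dec 18, 1870: 365 days.
Dec 18, 1870 → Jan 18, 1871: 31 days (December has 31).
Jan 18, 1871 → Feb 18, 1871: 31 days (January has 31).
Feb 18, 1871 → Mar 18, 1871: 28 days (February has 28).
Mar 18, 1871 → Apr 18, 1871: 31 days (March has 31).
Apr 18, 1871 → May 18, 1871: 30 days (April has 30).
May 18, 1871 → May 24, 1871: 6 days.
Total: 6731 days.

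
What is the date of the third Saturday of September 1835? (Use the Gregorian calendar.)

September 1, 1835 is a Tuesday.
The first Saturday is therefore September 5 (4 days later).
The third Saturday is 5 + 2×7 = September 19.

September 19, 1835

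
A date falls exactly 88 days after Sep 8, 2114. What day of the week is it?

Wednesday

Sep 8, 2114 is a Saturday.
88 mod 7 = 4, so 88 days after a Saturday is Saturday + 4 = Wednesday.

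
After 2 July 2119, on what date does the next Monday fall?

Jul 2, 2119 is a Sunday.
From Sunday to the next Monday is 1 day.
Jul 2, 2119 + 1 = Jul 3, 2119.

July 3, 2119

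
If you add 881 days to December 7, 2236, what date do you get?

May 7, 2239

+365 (one year) → Dec 7, 2237 (516 left).
+365 (one year) → Dec 7, 2238 (151 left).
Dec has 31 days: +25 → Jan 1, 2239 (126 left).
Jan has 31 days: +31 → Feb 1, 2239 (95 left).
Feb has 28 days: +28 → Mar 1, 2239 (67 left).
Mar has 31 days: +31 → Apr 1, 2239 (36 left).
Apr has 30 days: +30 → May 1, 2239 (6 left).
+6 → May 7, 2239.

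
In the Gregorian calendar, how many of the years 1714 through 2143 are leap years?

Multiples of 4 in [1714,2143]: 107.
Of those, multiples of 100: 4 (not leap unless ÷400).
Multiples of 400: 1.
Leap years = 107 − 4 + 1 = 104.

104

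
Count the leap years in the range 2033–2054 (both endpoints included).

Multiples of 4 in [2033,2054]: 5.
Of those, multiples of 100: 0 (not leap unless ÷400).
Multiples of 400: 0.
Leap years = 5 − 0 + 0 = 5.

5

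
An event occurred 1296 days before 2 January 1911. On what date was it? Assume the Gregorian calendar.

June 16, 1907

−365 (one year) → Jan 2, 1910 (931 left).
−365 (one year) → Jan 2, 1909 (566 left).
−366 (one year; includes Feb 29, 1908) → Jan 2, 1908 (200 left).
−2 → Dec 31, 1907 (end of Dec, 31 days; 198 left).
−31 → Nov 30, 1907 (end of Nov, 30 days; 167 left).
−30 → Oct 31, 1907 (end of Oct, 31 days; 137 left).
−31 → Sep 30, 1907 (end of Sep, 30 days; 106 left).
−30 → Aug 31, 1907 (end of Aug, 31 days; 76 left).
−31 → Jul 31, 1907 (end of Jul, 31 days; 45 left).
−31 → Jun 30, 1907 (end of Jun, 30 days; 14 left).
−14 → Jun 16, 1907.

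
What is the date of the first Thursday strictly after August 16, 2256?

August 21, 2256

Aug 16, 2256 is a Saturday.
From Saturday to the next Thursday is 5 days.
Aug 16, 2256 + 5 = Aug 21, 2256.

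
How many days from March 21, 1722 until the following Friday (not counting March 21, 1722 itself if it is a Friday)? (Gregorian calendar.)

Mar 21, 1722 is a Saturday.
From Saturday to the next Friday is 6 days.

6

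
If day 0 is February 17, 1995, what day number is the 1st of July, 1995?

134

Feb 17, 1995 → Mar 17, 1995: 28 days (February has 28).
Mar 17, 1995 → Apr 17, 1995: 31 days (March has 31).
Apr 17, 1995 → May 17, 1995: 30 days (April has 30).
May 17, 1995 → Jun 17, 1995: 31 days (May has 31).
Jun 17, 1995 → Jul 1, 1995: 14 days.
Total: 134 days.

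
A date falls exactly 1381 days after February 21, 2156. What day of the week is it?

Monday

Feb 21, 2156 is a Saturday.
1381 mod 7 = 2, so 1381 days after a Saturday is Saturday + 2 = Monday.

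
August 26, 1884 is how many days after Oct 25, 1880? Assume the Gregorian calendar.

1401

Oct 25, 1880 → Oct 25, 1881: 365 days.
Oct 25, 1881 → Oct 25, 1882: 365 days.
Oct 25, 1882 → Oct 25, 1883: 365 days.
Oct 25, 1883 → Nov 25, 1883: 31 days (October has 31).
Nov 25, 1883 → Dec 25, 1883: 30 days (November has 30).
Dec 25, 1883 → Jan 25, 1884: 31 days (December has 31).
Jan 25, 1884 → Feb 25, 1884: 31 days (January has 31).
Feb 25, 1884 → Mar 25, 1884: 29 days (February has 29).
Mar 25, 1884 → Apr 25, 1884: 31 days (March has 31).
Apr 25, 1884 → May 25, 1884: 30 days (April has 30).
May 25, 1884 → Jun 25, 1884: 31 days (May has 31).
Jun 25, 1884 → Jul 25, 1884: 30 days (June has 30).
Jul 25, 1884 → Aug 25, 1884: 31 days (July has 31).
Aug 25, 1884 → Aug 26, 1884: 1 days.
Total: 1401 days.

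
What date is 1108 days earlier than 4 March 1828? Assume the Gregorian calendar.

−366 (one year; includes Feb 29, 1828) → Mar 4, 1827 (742 left).
−365 (one year) → Mar 4, 1826 (377 left).
−4 → Feb 28, 1826 (end of Feb, 28 days; 373 left).
−28 → Jan 31, 1826 (end of Jan, 31 days; 345 left).
−31 → Dec 31, 1825 (end of Dec, 31 days; 314 left).
−31 → Nov 30, 1825 (end of Nov, 30 days; 283 left).
−30 → Oct 31, 1825 (end of Oct, 31 days; 253 left).
−31 → Sep 30, 1825 (end of Sep, 30 days; 222 left).
−30 → Aug 31, 1825 (end of Aug, 31 days; 192 left).
−31 → Jul 31, 1825 (end of Jul, 31 days; 161 left).
−31 → Jun 30, 1825 (end of Jun, 30 days; 130 left).
−30 → May 31, 1825 (end of May, 31 days; 100 left).
−31 → Apr 30, 1825 (end of Apr, 30 days; 69 left).
−30 → Mar 31, 1825 (end of Mar, 31 days; 39 left).
−31 → Feb 28, 1825 (end of Feb, 28 days; 8 left).
−8 → Feb 20, 1825.

February 20, 1825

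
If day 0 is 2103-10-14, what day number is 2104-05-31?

230

Oct 14, 2103 → Nov 14, 2103: 31 days (October has 31).
Nov 14, 2103 → Dec 14, 2103: 30 days (November has 30).
Dec 14, 2103 → Jan 14, 2104: 31 days (December has 31).
Jan 14, 2104 → Feb 14, 2104: 31 days (January has 31).
Feb 14, 2104 → Mar 14, 2104: 29 days (February has 29).
Mar 14, 2104 → Apr 14, 2104: 31 days (March has 31).
Apr 14, 2104 → May 14, 2104: 30 days (April has 30).
May 14, 2104 → May 31, 2104: 17 days.
Total: 230 days.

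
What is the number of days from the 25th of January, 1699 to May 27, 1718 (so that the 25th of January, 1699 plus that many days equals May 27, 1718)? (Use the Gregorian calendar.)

Jan 25, 1699 → Jan 25, 1700: 365 days.
Jan 25, 1700 → Jan 25, 1701: 365 days.
Jan 25, 1701 → Jan 25, 1702: 365 days.
Jan 25, 1702 → Jan 25, 1703: 365 days.
Jan 25, 1703 → Jan 25, 1704: 365 days.
Jan 25, 1704 → Jan 25, 1705: 366 days (Feb 29, 1704 is in that span).
Jan 25, 1705 → Jan 25, 1706: 365 days.
Jan 25, 1706 → Jan 25, 1707: 365 days.
Jan 25, 1707 → Jan 25, 1708: 365 days.
Jan 25, 1708 → Jan 25, 1709: 366 days (Feb 29, 1708 is in that span).
Jan 25, 1709 → Jan 25, 1710: 365 days.
Jan 25, 1710 → Jan 25, 1711: 365 days.
Jan 25, 1711 → Jan 25, 1712: 365 days.
Jan 25, 1712 → Jan 25, 1713: 366 days (Feb 29, 1712 is in that span).
Jan 25, 1713 → Jan 25, 1714: 365 days.
Jan 25, 1714 → Jan 25, 1715: 365 days.
Jan 25, 1715 → Jan 25, 1716: 365 days.
Jan 25, 1716 → Jan 25, 1717: 366 days (Feb 29, 1716 is in that span).
Jan 25, 1717 → Jan 25, 1718: 365 days.
Jan 25, 1718 → Feb 25, 1718: 31 days (January has 31).
Feb 25, 1718 → Mar 25, 1718: 28 days (February has 28).
Mar 25, 1718 → Apr 25, 1718: 31 days (March has 31).
Apr 25, 1718 → May 25, 1718: 30 days (April has 30).
May 25, 1718 → May 27, 1718: 2 days.
Total: 7061 days.

7061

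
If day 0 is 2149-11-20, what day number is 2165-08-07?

5739

Nov 20, 2149 → Nov 20, 2150: 365 days.
Nov 20, 2150 → Nov 20, 2151: 365 days.
Nov 20, 2151 → Nov 20, 2152: 366 days (Feb 29, 2152 is in that span).
Nov 20, 2152 → Nov 20, 2153: 365 days.
Nov 20, 2153 → Nov 20, 2154: 365 days.
Nov 20, 2154 → Nov 20, 2155: 365 days.
Nov 20, 2155 → Nov 20, 2156: 366 days (Feb 29, 2156 is in that span).
Nov 20, 2156 → Nov 20, 2157: 365 days.
Nov 20, 2157 → Nov 20, 2158: 365 days.
Nov 20, 2158 → Nov 20, 2159: 365 days.
Nov 20, 2159 → Nov 20, 2160: 366 days (Feb 29, 2160 is in that span).
Nov 20, 2160 → Nov 20, 2161: 365 days.
Nov 20, 2161 → Nov 20, 2162: 365 days.
Nov 20, 2162 → Nov 20, 2163: 365 days.
Nov 20, 2163 → Nov 20, 2164: 366 days (Feb 29, 2164 is in that span).
Nov 20, 2164 → Dec 20, 2164: 30 days (November has 30).
Dec 20, 2164 → Jan 20, 2165: 31 days (December has 31).
Jan 20, 2165 → Feb 20, 2165: 31 days (January has 31).
Feb 20, 2165 → Mar 20, 2165: 28 days (February has 28).
Mar 20, 2165 → Apr 20, 2165: 31 days (March has 31).
Apr 20, 2165 → May 20, 2165: 30 days (April has 30).
May 20, 2165 → Jun 20, 2165: 31 days (May has 31).
Jun 20, 2165 → Jul 20, 2165: 30 days (June has 30).
Jul 20, 2165 → Aug 7, 2165: 18 days.
Total: 5739 days.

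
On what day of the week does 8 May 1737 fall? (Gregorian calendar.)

Wednesday

Doomsday rule: the anchor day for the 1700s is Sunday. For year 37: 37÷12 = 3 r 1, and 1÷4 = 0, so 3+1+0 = 4.
Sunday + 4 ≡ Thursday — that's 1737's doomsday.
In May the doomsday date is May 9.
May 8 is 1 day before May 9; 1 mod 7 = 1, so Thursday − 1 = Wednesday.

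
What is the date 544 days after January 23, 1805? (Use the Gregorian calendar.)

+365 (one year) → Jan 23, 1806 (179 left).
Jan has 31 days: +9 → Feb 1, 1806 (170 left).
Feb has 28 days: +28 → Mar 1, 1806 (142 left).
Mar has 31 days: +31 → Apr 1, 1806 (111 left).
Apr has 30 days: +30 → May 1, 1806 (81 left).
May has 31 days: +31 → Jun 1, 1806 (50 left).
Jun has 30 days: +30 → Jul 1, 1806 (20 left).
+20 → Jul 21, 1806.

July 21, 1806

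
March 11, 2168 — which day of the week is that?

January 1, 2168 is a Friday.
Jan 1, 2168 → Feb 1, 2168: 31 days (January has 31).
Feb 1, 2168 → Mar 1, 2168: 29 days (February has 29).
Mar 1, 2168 → Mar 11, 2168: 10 days.
Total: 70 days.
70 mod 7 = 0, so Friday + 0 = Friday.

Friday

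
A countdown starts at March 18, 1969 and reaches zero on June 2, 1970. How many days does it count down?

Mar 18, 1969 → Mar 18, 1970: 365 days.
Mar 18, 1970 → Apr 18, 1970: 31 days (March has 31).
Apr 18, 1970 → May 18, 1970: 30 days (April has 30).
May 18, 1970 → Jun 2, 1970: 15 days.
Total: 441 days.

441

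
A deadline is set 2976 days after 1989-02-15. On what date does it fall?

+365 (one year) → Feb 15, 1990 (2611 left).
+365 (one year) → Feb 15, 1991 (2246 left).
+365 (one year) → Feb 15, 1992 (1881 left).
+366 (one year; includes Feb 29, 1992) → Feb 15, 1993 (1515 left).
+365 (one year) → Feb 15, 1994 (1150 left).
+365 (one year) → Feb 15, 1995 (785 left).
+365 (one year) → Feb 15, 1996 (420 left).
+366 (one year; includes Feb 29, 1996) → Feb 15, 1997 (54 left).
Feb has 28 days: +14 → Mar 1, 1997 (40 left).
Mar has 31 days: +31 → Apr 1, 1997 (9 left).
+9 → Apr 10, 1997.

April 10, 1997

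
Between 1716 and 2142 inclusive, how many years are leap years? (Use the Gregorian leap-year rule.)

Multiples of 4 in [1716,2142]: 107.
Of those, multiples of 100: 4 (not leap unless ÷400).
Multiples of 400: 1.
Leap years = 107 − 4 + 1 = 104.

104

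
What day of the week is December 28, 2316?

Doomsday rule: the anchor day for the 2300s is Wednesday. For year 16: 16÷12 = 1 r 4, and 4÷4 = 1, so 1+4+1 = 6.
Wednesday + 6 ≡ Tuesday — that's 2316's doomsday.
In December the doomsday date is Dec 12.
Dec 28 is 16 days after Dec 12; 16 mod 7 = 2, so Tuesday + 2 = Thursday.

Thursday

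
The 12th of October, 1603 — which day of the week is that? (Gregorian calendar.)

Doomsday rule: the anchor day for the 1600s is Tuesday. For year 03: 3÷12 = 0 r 3, and 3÷4 = 0, so 0+3+0 = 3.
Tuesday + 3 ≡ Friday — that's 1603's doomsday.
In October the doomsday date is Oct 10.
Oct 12 is 2 days after Oct 10; 2 mod 7 = 2, so Friday + 2 = Sunday.

Sunday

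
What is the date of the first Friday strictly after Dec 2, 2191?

Dec 2, 2191 is a Friday.
From Friday to the next Friday is 7 days.
Dec 2, 2191 + 7 = Dec 9, 2191.

December 9, 2191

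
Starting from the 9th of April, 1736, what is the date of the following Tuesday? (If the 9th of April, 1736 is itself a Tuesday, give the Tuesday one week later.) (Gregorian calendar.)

Apr 9, 1736 is a Monday.
From Monday to the next Tuesday is 1 day.
Apr 9, 1736 + 1 = Apr 10, 1736.

April 10, 1736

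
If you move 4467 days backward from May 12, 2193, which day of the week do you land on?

Saturday

May 12, 2193 is a Sunday.
4467 mod 7 = 1, so 4467 days before a Sunday is Sunday − 1 = Saturday.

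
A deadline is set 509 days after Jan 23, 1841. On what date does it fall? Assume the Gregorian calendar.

June 16, 1842

+365 (one year) → Jan 23, 1842 (144 left).
Jan has 31 days: +9 → Feb 1, 1842 (135 left).
Feb has 28 days: +28 → Mar 1, 1842 (107 left).
Mar has 31 days: +31 → Apr 1, 1842 (76 left).
Apr has 30 days: +30 → May 1, 1842 (46 left).
May has 31 days: +31 → Jun 1, 1842 (15 left).
+15 → Jun 16, 1842.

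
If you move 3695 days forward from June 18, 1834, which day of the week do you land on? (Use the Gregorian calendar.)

Tuesday

First find the weekday of Jun 18, 1834. Doomsday rule: the anchor day for the 1800s is Friday. For year 34: 34÷12 = 2 r 10, and 10÷4 = 2, so 2+10+2 = 14.
Friday + 14 ≡ Friday — that's 1834's doomsday.
In June the doomsday date is Jun 6.
Jun 18 is 12 days after Jun 6; 12 mod 7 = 5, so Friday + 5 = Wednesday.
3695 mod 7 = 6, so 3695 days after a Wednesday is Wednesday + 6 = Tuesday.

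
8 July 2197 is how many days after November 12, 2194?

969

Nov 12, 2194 → Nov 12, 2195: 365 days.
Nov 12, 2195 → Nov 12, 2196: 366 days (Feb 29, 2196 is in that span).
Nov 12, 2196 → Dec 12, 2196: 30 days (November has 30).
Dec 12, 2196 → Jan 12, 2197: 31 days (December has 31).
Jan 12, 2197 → Feb 12, 2197: 31 days (January has 31).
Feb 12, 2197 → Mar 12, 2197: 28 days (February has 28).
Mar 12, 2197 → Apr 12, 2197: 31 days (March has 31).
Apr 12, 2197 → May 12, 2197: 30 days (April has 30).
May 12, 2197 → Jun 12, 2197: 31 days (May has 31).
Jun 12, 2197 → Jul 8, 2197: 26 days.
Total: 969 days.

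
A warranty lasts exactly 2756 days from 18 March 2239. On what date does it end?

+366 (one year; includes Feb 29, 2240) → Mar 18, 2240 (2390 left).
+365 (one year) → Mar 18, 2241 (2025 left).
+365 (one year) → Mar 18, 2242 (1660 left).
+365 (one year) → Mar 18, 2243 (1295 left).
+366 (one year; includes Feb 29, 2244) → Mar 18, 2244 (929 left).
+365 (one year) → Mar 18, 2245 (564 left).
+365 (one year) → Mar 18, 2246 (199 left).
Mar has 31 days: +14 → Apr 1, 2246 (185 left).
Apr has 30 days: +30 → May 1, 2246 (155 left).
May has 31 days: +31 → Jun 1, 2246 (124 left).
Jun has 30 days: +30 → Jul 1, 2246 (94 left).
Jul has 31 days: +31 → Aug 1, 2246 (63 left).
Aug has 31 days: +31 → Sep 1, 2246 (32 left).
Sep has 30 days: +30 → Oct 1, 2246 (2 left).
+2 → Oct 3, 2246.

October 3, 2246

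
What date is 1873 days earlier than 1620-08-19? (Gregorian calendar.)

−366 (one year; includes Feb 29, 1620) → Aug 19, 1619 (1507 left).
−365 (one year) → Aug 19, 1618 (1142 left).
−365 (one year) → Aug 19, 1617 (777 left).
−365 (one year) → Aug 19, 1616 (412 left).
−366 (one year; includes Feb 29, 1616) → Aug 19, 1615 (46 left).
−19 → Jul 31, 1615 (end of Jul, 31 days; 27 left).
−27 → Jul 4, 1615.

July 4, 1615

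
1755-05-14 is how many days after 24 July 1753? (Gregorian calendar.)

Jul 24, 1753 → Jul 24, 1754: 365 days.
Jul 24, 1754 → Aug 24, 1754: 31 days (July has 31).
Aug 24, 1754 → Sep 24, 1754: 31 days (August has 31).
Sep 24, 1754 → Oct 24, 1754: 30 days (September has 30).
Oct 24, 1754 → Nov 24, 1754: 31 days (October has 31).
Nov 24, 1754 → Dec 24, 1754: 30 days (November has 30).
Dec 24, 1754 → Jan 24, 1755: 31 days (December has 31).
Jan 24, 1755 → Feb 24, 1755: 31 days (January has 31).
Feb 24, 1755 → Mar 24, 1755: 28 days (February has 28).
Mar 24, 1755 → Apr 24, 1755: 31 days (March has 31).
Apr 24, 1755 → May 14, 1755: 20 days.
Total: 659 days.

659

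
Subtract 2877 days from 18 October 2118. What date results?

December 2, 2110

−365 (one year) → Oct 18, 2117 (2512 left).
−365 (one year) → Oct 18, 2116 (2147 left).
−366 (one year; includes Feb 29, 2116) → Oct 18, 2115 (1781 left).
−365 (one year) → Oct 18, 2114 (1416 left).
−365 (one year) → Oct 18, 2113 (1051 left).
−365 (one year) → Oct 18, 2112 (686 left).
−366 (one year; includes Feb 29, 2112) → Oct 18, 2111 (320 left).
−18 → Sep 30, 2111 (end of Sep, 30 days; 302 left).
−30 → Aug 31, 2111 (end of Aug, 31 days; 272 left).
−31 → Jul 31, 2111 (end of Jul, 31 days; 241 left).
−31 → Jun 30, 2111 (end of Jun, 30 days; 210 left).
−30 → May 31, 2111 (end of May, 31 days; 180 left).
−31 → Apr 30, 2111 (end of Apr, 30 days; 149 left).
−30 → Mar 31, 2111 (end of Mar, 31 days; 119 left).
−31 → Feb 28, 2111 (end of Feb, 28 days; 88 left).
−28 → Jan 31, 2111 (end of Jan, 31 days; 60 left).
−31 → Dec 31, 2110 (end of Dec, 31 days; 29 left).
−29 → Dec 2, 2110.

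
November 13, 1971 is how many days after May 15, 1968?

1277

May 15, 1968 → May 15, 1969: 365 days.
May 15, 1969 → May 15, 1970: 365 days.
May 15, 1970 → May 15, 1971: 365 days.
May 15, 1971 → Jun 15, 1971: 31 days (May has 31).
Jun 15, 1971 → Jul 15, 1971: 30 days (June has 30).
Jul 15, 1971 → Aug 15, 1971: 31 days (July has 31).
Aug 15, 1971 → Sep 15, 1971: 31 days (August has 31).
Sep 15, 1971 → Oct 15, 1971: 30 days (September has 30).
Oct 15, 1971 → Nov 13, 1971: 29 days.
Total: 1277 days.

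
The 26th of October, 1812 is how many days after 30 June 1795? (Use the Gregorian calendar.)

Jun 30, 1795 → Jun 30, 1796: 366 days (Feb 29, 1796 is in that span).
Jun 30, 1796 → Jun 30, 1797: 365 days.
Jun 30, 1797 → Jun 30, 1798: 365 days.
Jun 30, 1798 → Jun 30, 1799: 365 days.
Jun 30, 1799 → Jun 30, 1800: 365 days.
Jun 30, 1800 → Jun 30, 1801: 365 days.
Jun 30, 1801 → Jun 30, 1802: 365 days.
Jun 30, 1802 → Jun 30, 1803: 365 days.
Jun 30, 1803 → Jun 30, 1804: 366 days (Feb 29, 1804 is in that span).
Jun 30, 1804 → Jun 30, 1805: 365 days.
Jun 30, 1805 → Jun 30, 1806: 365 days.
Jun 30, 1806 → Jun 30, 1807: 365 days.
Jun 30, 1807 → Jun 30, 1808: 366 days (Feb 29, 1808 is in that span).
Jun 30, 1808 → Jun 30, 1809: 365 days.
Jun 30, 1809 → Jun 30, 1810: 365 days.
Jun 30, 1810 → Jun 30, 1811: 365 days.
Jun 30, 1811 → Jun 30, 1812: 366 days (Feb 29, 1812 is in that span).
Jun 30, 1812 → Jul 30, 1812: 30 days (June has 30).
Jul 30, 1812 → Aug 30, 1812: 31 days (July has 31).
Aug 30, 1812 → Sep 30, 1812: 31 days (August has 31).
Sep 30, 1812 → Oct 26, 1812: 26 days.
Total: 6327 days.

6327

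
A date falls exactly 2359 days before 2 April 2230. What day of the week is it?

Friday

Apr 2, 2230 is a Friday.
2359 mod 7 = 0, so 2359 days before a Friday is Friday − 0 = Friday.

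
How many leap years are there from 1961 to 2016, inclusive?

Multiples of 4 in [1961,2016]: 14.
Of those, multiples of 100: 1 (not leap unless ÷400).
Multiples of 400: 1.
Leap years = 14 − 1 + 1 = 14.

14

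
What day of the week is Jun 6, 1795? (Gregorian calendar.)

Saturday

Doomsday rule: the anchor day for the 1700s is Sunday. For year 95: 95÷12 = 7 r 11, and 11÷4 = 2, so 7+11+2 = 20.
Sunday + 20 ≡ Saturday — that's 1795's doomsday.
In June the doomsday date is Jun 6.
Jun 6 is the doomsday itself: Saturday.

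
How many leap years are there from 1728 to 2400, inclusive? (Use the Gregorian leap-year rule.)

Multiples of 4 in [1728,2400]: 169.
Of those, multiples of 100: 7 (not leap unless ÷400).
Multiples of 400: 2.
Leap years = 169 − 7 + 2 = 164.

164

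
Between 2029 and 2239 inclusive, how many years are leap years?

Multiples of 4 in [2029,2239]: 52.
Of those, multiples of 100: 2 (not leap unless ÷400).
Multiples of 400: 0.
Leap years = 52 − 2 + 0 = 50.

50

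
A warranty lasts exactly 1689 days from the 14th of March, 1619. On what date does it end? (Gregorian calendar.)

+366 (one year; includes Feb 29, 1620) → Mar 14, 1620 (1323 left).
+365 (one year) → Mar 14, 1621 (958 left).
+365 (one year) → Mar 14, 1622 (593 left).
+365 (one year) → Mar 14, 1623 (228 left).
Mar has 31 days: +18 → Apr 1, 1623 (210 left).
Apr has 30 days: +30 → May 1, 1623 (180 left).
May has 31 days: +31 → Jun 1, 1623 (149 left).
Jun has 30 days: +30 → Jul 1, 1623 (119 left).
Jul has 31 days: +31 → Aug 1, 1623 (88 left).
Aug has 31 days: +31 → Sep 1, 1623 (57 left).
Sep has 30 days: +30 → Oct 1, 1623 (27 left).
+27 → Oct 28, 1623.

October 28, 1623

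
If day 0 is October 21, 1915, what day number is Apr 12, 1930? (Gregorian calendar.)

Oct 21, 1915 → Oct 21, 1916: 366 days (Feb 29, 1916 is in that span).
Oct 21, 1916 → Oct 21, 1917: 365 days.
Oct 21, 1917 → Oct 21, 1918: 365 days.
Oct 21, 1918 → Oct 21, 1919: 365 days.
Oct 21, 1919 → Oct 21, 1920: 366 days (Feb 29, 1920 is in that span).
Oct 21, 1920 → Oct 21, 1921: 365 days.
Oct 21, 1921 → Oct 21, 1922: 365 days.
Oct 21, 1922 → Oct 21, 1923: 365 days.
Oct 21, 1923 → Oct 21, 1924: 366 days (Feb 29, 1924 is in that span).
Oct 21, 1924 → Oct 21, 1925: 365 days.
Oct 21, 1925 → Oct 21, 1926: 365 days.
Oct 21, 1926 → Oct 21, 1927: 365 days.
Oct 21, 1927 → Oct 21, 1928: 366 days (Feb 29, 1928 is in that span).
Oct 21, 1928 → Oct 21, 1929: 365 days.
Oct 21, 1929 → Nov 21, 1929: 31 days (October has 31).
Nov 21, 1929 → Dec 21, 1929: 30 days (November has 30).
Dec 21, 1929 → Jan 21, 1930: 31 days (December has 31).
Jan 21, 1930 → Feb 21, 1930: 31 days (January has 31).
Feb 21, 1930 → Mar 21, 1930: 28 days (February has 28).
Mar 21, 1930 → Apr 12, 1930: 22 days.
Total: 5287 days.

5287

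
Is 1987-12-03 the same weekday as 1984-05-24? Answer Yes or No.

Yes

From May 24, 1984 to Dec 3, 1987 is 1288 days.
1288 mod 7 = 0, so they are the same weekday.
(May 24, 1984 is a Thursday; Dec 3, 1987 is a Thursday.)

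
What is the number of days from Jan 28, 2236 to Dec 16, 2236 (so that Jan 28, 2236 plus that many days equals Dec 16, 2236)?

Jan 28, 2236 → Feb 28, 2236: 31 days (January has 31).
Feb 28, 2236 → Mar 28, 2236: 29 days (February has 29).
Mar 28, 2236 → Apr 28, 2236: 31 days (March has 31).
Apr 28, 2236 → May 28, 2236: 30 days (April has 30).
May 28, 2236 → Jun 28, 2236: 31 days (May has 31).
Jun 28, 2236 → Jul 28, 2236: 30 days (June has 30).
Jul 28, 2236 → Aug 28, 2236: 31 days (July has 31).
Aug 28, 2236 → Sep 28, 2236: 31 days (August has 31).
Sep 28, 2236 → Oct 28, 2236: 30 days (September has 30).
Oct 28, 2236 → Nov 28, 2236: 31 days (October has 31).
Nov 28, 2236 → Dec 16, 2236: 18 days.
Total: 323 days.

323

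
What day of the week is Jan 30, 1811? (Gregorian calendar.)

Wednesday

Doomsday rule: the anchor day for the 1800s is Friday. For year 11: 11÷12 = 0 r 11, and 11÷4 = 2, so 0+11+2 = 13.
Friday + 13 ≡ Thursday — that's 1811's doomsday.
In January the doomsday date is Jan 3 (1811 is not a leap year).
Jan 30 is 27 days after Jan 3; 27 mod 7 = 6, so Thursday + 6 = Wednesday.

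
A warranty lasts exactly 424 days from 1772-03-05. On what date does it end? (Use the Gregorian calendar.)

May 3, 1773

+365 (one year) → Mar 5, 1773 (59 left).
Mar has 31 days: +27 → Apr 1, 1773 (32 left).
Apr has 30 days: +30 → May 1, 1773 (2 left).
+2 → May 3, 1773.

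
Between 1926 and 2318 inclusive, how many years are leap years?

95

Multiples of 4 in [1926,2318]: 98.
Of those, multiples of 100: 4 (not leap unless ÷400).
Multiples of 400: 1.
Leap years = 98 − 4 + 1 = 95.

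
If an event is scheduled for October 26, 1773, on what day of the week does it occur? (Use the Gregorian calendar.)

Tuesday

Doomsday rule: the anchor day for the 1700s is Sunday. For year 73: 73÷12 = 6 r 1, and 1÷4 = 0, so 6+1+0 = 7.
Sunday + 7 ≡ Sunday — that's 1773's doomsday.
In October the doomsday date is Oct 10.
Oct 26 is 16 days after Oct 10; 16 mod 7 = 2, so Sunday + 2 = Tuesday.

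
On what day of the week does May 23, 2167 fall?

Saturday

Doomsday rule: the anchor day for the 2100s is Sunday. For year 67: 67÷12 = 5 r 7, and 7÷4 = 1, so 5+7+1 = 13.
Sunday + 13 ≡ Saturday — that's 2167's doomsday.
In May the doomsday date is May 9.
May 23 is 14 days after May 9; 14 mod 7 = 0, so Saturday + 0 = Saturday.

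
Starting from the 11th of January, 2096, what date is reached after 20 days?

+20 → Jan 31, 2096.

January 31, 2096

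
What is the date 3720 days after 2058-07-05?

September 10, 2068

+365 (one year) → Jul 5, 2059 (3355 left).
+366 (one year; includes Feb 29, 2060) → Jul 5, 2060 (2989 left).
+365 (one year) → Jul 5, 2061 (2624 left).
+365 (one year) → Jul 5, 2062 (2259 left).
+365 (one year) → Jul 5, 2063 (1894 left).
+366 (one year; includes Feb 29, 2064) → Jul 5, 2064 (1528 left).
+365 (one year) → Jul 5, 2065 (1163 left).
+365 (one year) → Jul 5, 2066 (798 left).
+365 (one year) → Jul 5, 2067 (433 left).
+366 (one year; includes Feb 29, 2068) → Jul 5, 2068 (67 left).
Jul has 31 days: +27 → Aug 1, 2068 (40 left).
Aug has 31 days: +31 → Sep 1, 2068 (9 left).
+9 → Sep 10, 2068.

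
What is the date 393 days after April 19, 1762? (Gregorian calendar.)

May 17, 1763

Apr has 30 days: +12 → May 1, 1762 (381 left).
May has 31 days: +31 → Jun 1, 1762 (350 left).
Jun has 30 days: +30 → Jul 1, 1762 (320 left).
Jul has 31 days: +31 → Aug 1, 1762 (289 left).
Aug has 31 days: +31 → Sep 1, 1762 (258 left).
Sep has 30 days: +30 → Oct 1, 1762 (228 left).
Oct has 31 days: +31 → Nov 1, 1762 (197 left).
Nov has 30 days: +30 → Dec 1, 1762 (167 left).
Dec has 31 days: +31 → Jan 1, 1763 (136 left).
Jan has 31 days: +31 → Feb 1, 1763 (105 left).
Feb has 28 days: +28 → Mar 1, 1763 (77 left).
Mar has 31 days: +31 → Apr 1, 1763 (46 left).
Apr has 30 days: +30 → May 1, 1763 (16 left).
+16 → May 17, 1763.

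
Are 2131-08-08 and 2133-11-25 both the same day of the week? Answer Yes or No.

Yes

From Aug 8, 2131 to Nov 25, 2133 is 840 days.
840 mod 7 = 0, so they are the same weekday.
(Aug 8, 2131 is a Wednesday; Nov 25, 2133 is a Wednesday.)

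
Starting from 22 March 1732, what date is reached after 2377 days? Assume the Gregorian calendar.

September 24, 1738

+365 (one year) → Mar 22, 1733 (2012 left).
+365 (one year) → Mar 22, 1734 (1647 left).
+365 (one year) → Mar 22, 1735 (1282 left).
+366 (one year; includes Feb 29, 1736) → Mar 22, 1736 (916 left).
+365 (one year) → Mar 22, 1737 (551 left).
+365 (one year) → Mar 22, 1738 (186 left).
Mar has 31 days: +10 → Apr 1, 1738 (176 left).
Apr has 30 days: +30 → May 1, 1738 (146 left).
May has 31 days: +31 → Jun 1, 1738 (115 left).
Jun has 30 days: +30 → Jul 1, 1738 (85 left).
Jul has 31 days: +31 → Aug 1, 1738 (54 left).
Aug has 31 days: +31 → Sep 1, 1738 (23 left).
+23 → Sep 24, 1738.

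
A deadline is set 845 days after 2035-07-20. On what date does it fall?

+366 (one year; includes Feb 29, 2036) → Jul 20, 2036 (479 left).
+365 (one year) → Jul 20, 2037 (114 left).
Jul has 31 days: +12 → Aug 1, 2037 (102 left).
Aug has 31 days: +31 → Sep 1, 2037 (71 left).
Sep has 30 days: +30 → Oct 1, 2037 (41 left).
Oct has 31 days: +31 → Nov 1, 2037 (10 left).
+10 → Nov 11, 2037.

November 11, 2037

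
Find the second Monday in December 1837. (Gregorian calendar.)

December 1, 1837 is a Friday.
The first Monday is therefore December 4 (3 days later).
The second Monday is 4 + 1×7 = December 11.

December 11, 1837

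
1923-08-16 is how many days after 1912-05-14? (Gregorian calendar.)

May 14, 1912 → May 14, 1913: 365 days.
May 14, 1913 → May 14, 1914: 365 days.
May 14, 1914 → May 14, 1915: 365 days.
May 14, 1915 → May 14, 1916: 366 days (Feb 29, 1916 is in that span).
May 14, 1916 → May 14, 1917: 365 days.
May 14, 1917 → May 14, 1918: 365 days.
May 14, 1918 → May 14, 1919: 365 days.
May 14, 1919 → May 14, 1920: 366 days (Feb 29, 1920 is in that span).
May 14, 1920 → May 14, 1921: 365 days.
May 14, 1921 → May 14, 1922: 365 days.
May 14, 1922 → May 14, 1923: 365 days.
May 14, 1923 → Jun 14, 1923: 31 days (May has 31).
Jun 14, 1923 → Jul 14, 1923: 30 days (June has 30).
Jul 14, 1923 → Aug 14, 1923: 31 days (July has 31).
Aug 14, 1923 → Aug 16, 1923: 2 days.
Total: 4111 days.

4111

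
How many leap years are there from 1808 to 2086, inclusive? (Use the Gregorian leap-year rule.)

Multiples of 4 in [1808,2086]: 70.
Of those, multiples of 100: 2 (not leap unless ÷400).
Multiples of 400: 1.
Leap years = 70 − 2 + 1 = 69.

69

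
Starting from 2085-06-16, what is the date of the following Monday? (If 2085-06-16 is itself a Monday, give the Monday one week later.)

Jun 16, 2085 is a Saturday.
From Saturday to the next Monday is 2 days.
Jun 16, 2085 + 2 = Jun 18, 2085.

June 18, 2085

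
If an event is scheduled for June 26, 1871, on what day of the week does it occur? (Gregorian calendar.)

Doomsday rule: the anchor day for the 1800s is Friday. For year 71: 71÷12 = 5 r 11, and 11÷4 = 2, so 5+11+2 = 18.
Friday + 18 ≡ Tuesday — that's 1871's doomsday.
In June the doomsday date is Jun 6.
Jun 26 is 20 days after Jun 6; 20 mod 7 = 6, so Tuesday + 6 = Monday.

Monday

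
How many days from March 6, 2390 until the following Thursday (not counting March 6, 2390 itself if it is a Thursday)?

2

Mar 6, 2390 is a Tuesday.
From Tuesday to the next Thursday is 2 days.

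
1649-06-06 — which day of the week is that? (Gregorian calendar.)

Doomsday rule: the anchor day for the 1600s is Tuesday. For year 49: 49÷12 = 4 r 1, and 1÷4 = 0, so 4+1+0 = 5.
Tuesday + 5 ≡ Sunday — that's 1649's doomsday.
In June the doomsday date is Jun 6.
Jun 6 is the doomsday itself: Sunday.

Sunday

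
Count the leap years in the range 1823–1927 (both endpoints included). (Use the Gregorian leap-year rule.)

Multiples of 4 in [1823,1927]: 26.
Of those, multiples of 100: 1 (not leap unless ÷400).
Multiples of 400: 0.
Leap years = 26 − 1 + 0 = 25.

25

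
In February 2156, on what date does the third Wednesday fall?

February 1, 2156 is a Sunday.
The first Wednesday is therefore February 4 (3 days later).
The third Wednesday is 4 + 2×7 = February 18.

February 18, 2156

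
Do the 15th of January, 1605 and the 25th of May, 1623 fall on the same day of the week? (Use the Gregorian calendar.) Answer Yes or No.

From Jan 15, 1605 to May 25, 1623 is 6704 days.
6704 mod 7 = 5, so they are different weekdays.
(Jan 15, 1605 is a Saturday; May 25, 1623 is a Thursday.)

No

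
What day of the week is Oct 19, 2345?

Friday

Doomsday rule: the anchor day for the 2300s is Wednesday. For year 45: 45÷12 = 3 r 9, and 9÷4 = 2, so 3+9+2 = 14.
Wednesday + 14 ≡ Wednesday — that's 2345's doomsday.
In October the doomsday date is Oct 10.
Oct 19 is 9 days after Oct 10; 9 mod 7 = 2, so Wednesday + 2 = Friday.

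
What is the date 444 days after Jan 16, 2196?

April 4, 2197

+366 (one year; includes Feb 29, 2196) → Jan 16, 2197 (78 left).
Jan has 31 days: +16 → Feb 1, 2197 (62 left).
Feb has 28 days: +28 → Mar 1, 2197 (34 left).
Mar has 31 days: +31 → Apr 1, 2197 (3 left).
+3 → Apr 4, 2197.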